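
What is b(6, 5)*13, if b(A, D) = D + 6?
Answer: 143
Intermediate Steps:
b(A, D) = 6 + D
b(6, 5)*13 = (6 + 5)*13 = 11*13 = 143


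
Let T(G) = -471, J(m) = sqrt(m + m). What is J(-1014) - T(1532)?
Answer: 471 + 26*I*sqrt(3) ≈ 471.0 + 45.033*I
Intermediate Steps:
J(m) = sqrt(2)*sqrt(m) (J(m) = sqrt(2*m) = sqrt(2)*sqrt(m))
J(-1014) - T(1532) = sqrt(2)*sqrt(-1014) - 1*(-471) = sqrt(2)*(13*I*sqrt(6)) + 471 = 26*I*sqrt(3) + 471 = 471 + 26*I*sqrt(3)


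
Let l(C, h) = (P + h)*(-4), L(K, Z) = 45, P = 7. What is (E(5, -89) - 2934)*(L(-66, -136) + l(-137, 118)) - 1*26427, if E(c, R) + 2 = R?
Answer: 1349948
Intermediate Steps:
E(c, R) = -2 + R
l(C, h) = -28 - 4*h (l(C, h) = (7 + h)*(-4) = -28 - 4*h)
(E(5, -89) - 2934)*(L(-66, -136) + l(-137, 118)) - 1*26427 = ((-2 - 89) - 2934)*(45 + (-28 - 4*118)) - 1*26427 = (-91 - 2934)*(45 + (-28 - 472)) - 26427 = -3025*(45 - 500) - 26427 = -3025*(-455) - 26427 = 1376375 - 26427 = 1349948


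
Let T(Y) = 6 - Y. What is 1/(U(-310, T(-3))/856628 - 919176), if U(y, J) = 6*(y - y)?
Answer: -1/919176 ≈ -1.0879e-6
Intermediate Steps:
U(y, J) = 0 (U(y, J) = 6*0 = 0)
1/(U(-310, T(-3))/856628 - 919176) = 1/(0/856628 - 919176) = 1/(0*(1/856628) - 919176) = 1/(0 - 919176) = 1/(-919176) = -1/919176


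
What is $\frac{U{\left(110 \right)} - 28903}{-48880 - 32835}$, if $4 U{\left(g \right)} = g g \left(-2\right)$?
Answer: $\frac{34953}{81715} \approx 0.42774$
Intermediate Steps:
$U{\left(g \right)} = - \frac{g^{2}}{2}$ ($U{\left(g \right)} = \frac{g g \left(-2\right)}{4} = \frac{g^{2} \left(-2\right)}{4} = \frac{\left(-2\right) g^{2}}{4} = - \frac{g^{2}}{2}$)
$\frac{U{\left(110 \right)} - 28903}{-48880 - 32835} = \frac{- \frac{110^{2}}{2} - 28903}{-48880 - 32835} = \frac{\left(- \frac{1}{2}\right) 12100 - 28903}{-81715} = \left(-6050 - 28903\right) \left(- \frac{1}{81715}\right) = \left(-34953\right) \left(- \frac{1}{81715}\right) = \frac{34953}{81715}$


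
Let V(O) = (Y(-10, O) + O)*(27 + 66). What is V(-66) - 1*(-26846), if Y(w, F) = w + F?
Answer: 13640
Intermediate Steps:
Y(w, F) = F + w
V(O) = -930 + 186*O (V(O) = ((O - 10) + O)*(27 + 66) = ((-10 + O) + O)*93 = (-10 + 2*O)*93 = -930 + 186*O)
V(-66) - 1*(-26846) = (-930 + 186*(-66)) - 1*(-26846) = (-930 - 12276) + 26846 = -13206 + 26846 = 13640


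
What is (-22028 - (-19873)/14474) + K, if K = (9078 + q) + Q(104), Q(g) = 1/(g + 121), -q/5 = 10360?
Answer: -210863601601/3256650 ≈ -64749.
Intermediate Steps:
q = -51800 (q = -5*10360 = -51800)
Q(g) = 1/(121 + g)
K = -9612449/225 (K = (9078 - 51800) + 1/(121 + 104) = -42722 + 1/225 = -9612449/225 ≈ -42722.)
(-22028 - (-19873)/14474) + K = (-22028 - (-19873)/14474) - 9612449/225 = (-22028 - 1*(-19873/14474)) - 9612449/225 = (-22028 + 19873/14474) - 9612449/225 = -318813399/14474 - 9612449/225 = -210863601601/3256650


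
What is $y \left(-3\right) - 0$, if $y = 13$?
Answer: $-39$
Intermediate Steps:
$y \left(-3\right) - 0 = 13 \left(-3\right) - 0 = -39 + 0 = -39$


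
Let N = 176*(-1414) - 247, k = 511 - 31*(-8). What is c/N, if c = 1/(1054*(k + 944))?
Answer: -1/447144778782 ≈ -2.2364e-12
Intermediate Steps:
k = 759 (k = 511 + 248 = 759)
c = 1/1794962 (c = 1/(1054*(759 + 944)) = 1/(1054*1703) = 1/1794962 ≈ 5.5711e-7)
N = -249111 (N = -248864 - 247 = -249111)
c/N = (1/1794962)/(-249111) = (1/1794962)*(-1/249111) = -1/447144778782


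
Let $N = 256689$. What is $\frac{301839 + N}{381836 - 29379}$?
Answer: $\frac{558528}{352457} \approx 1.5847$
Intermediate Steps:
$\frac{301839 + N}{381836 - 29379} = \frac{301839 + 256689}{381836 - 29379} = \frac{558528}{352457}$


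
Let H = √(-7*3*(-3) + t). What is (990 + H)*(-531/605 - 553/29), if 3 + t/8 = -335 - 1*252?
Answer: -6299352/319 - 349964*I*√4657/17545 ≈ -19747.0 - 1361.2*I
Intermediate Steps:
t = -4720 (t = -24 + 8*(-335 - 1*252) = -24 + 8*(-335 - 252) = -24 + 8*(-587) = -24 - 4696 = -4720)
H = I*√4657 (H = √(-7*3*(-3) - 4720) = √(-21*(-3) - 4720) = √(63 - 4720) = √(-4657) = I*√4657 ≈ 68.242*I)
(990 + H)*(-531/605 - 553/29) = (990 + I*√4657)*(-531/605 - 553/29) = (990 + I*√4657)*(-349964/17545) = -6299352/319 - 349964*I*√4657/17545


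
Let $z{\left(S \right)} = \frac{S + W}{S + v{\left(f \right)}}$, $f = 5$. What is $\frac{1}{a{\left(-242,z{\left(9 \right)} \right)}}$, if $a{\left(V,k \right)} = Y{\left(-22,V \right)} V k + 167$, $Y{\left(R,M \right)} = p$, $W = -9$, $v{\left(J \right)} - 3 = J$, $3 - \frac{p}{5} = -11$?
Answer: $\frac{1}{167} \approx 0.005988$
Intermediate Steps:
$p = 70$ ($p = 15 - -55 = 15 + 55 = 70$)
$v{\left(J \right)} = 3 + J$
$Y{\left(R,M \right)} = 70$
$z{\left(S \right)} = \frac{-9 + S}{8 + S}$ ($z{\left(S \right)} = \frac{S - 9}{S + \left(3 + 5\right)} = \frac{-9 + S}{S + 8} = \frac{-9 + S}{8 + S}$)
$a{\left(V,k \right)} = 167 + 70 V k$ ($a{\left(V,k \right)} = 70 V k + 167 = 167 + 70 V k$)
$\frac{1}{a{\left(-242,z{\left(9 \right)} \right)}} = \frac{1}{167 + 70 \left(-242\right) \frac{-9 + 9}{8 + 9}} = \frac{1}{167 + 70 \left(-242\right) \frac{1}{17} \cdot 0} = \frac{1}{167 + 70 \left(-242\right) 0} = \frac{1}{167 + 0} = \frac{1}{167}$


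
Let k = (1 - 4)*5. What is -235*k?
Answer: 3525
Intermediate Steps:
k = -15 (k = -3*5 = -15)
-235*k = -235*(-15) = 3525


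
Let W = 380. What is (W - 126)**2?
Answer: 64516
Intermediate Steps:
(W - 126)**2 = (380 - 126)**2 = 254**2 = 64516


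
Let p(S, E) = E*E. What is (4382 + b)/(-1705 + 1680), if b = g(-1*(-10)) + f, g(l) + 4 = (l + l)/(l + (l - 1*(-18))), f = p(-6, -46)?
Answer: -123396/475 ≈ -259.78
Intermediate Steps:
p(S, E) = E**2
f = 2116 (f = (-46)**2 = 2116)
g(l) = -4 + 2*l/(18 + 2*l) (g(l) = -4 + (l + l)/(l + (l - 1*(-18))) = -4 + (2*l)/(l + (l + 18)) = -4 + (2*l)/(l + (18 + l)) = -4 + (2*l)/(18 + 2*l) = -4 + 2*l/(18 + 2*l))
b = 40138/19 (b = 3*(-12 - (-1)*(-10))/(9 - 1*(-10)) + 2116 = 3*(-12 - 1*10)/(9 + 10) + 2116 = 3*(-12 - 10)/19 + 2116 = 3*(1/19)*(-22) + 2116 = -66/19 + 2116 = 40138/19 ≈ 2112.5)
(4382 + b)/(-1705 + 1680) = (4382 + 40138/19)/(-1705 + 1680) = (123396/19)/(-25) = (123396/19)*(-1/25) = -123396/475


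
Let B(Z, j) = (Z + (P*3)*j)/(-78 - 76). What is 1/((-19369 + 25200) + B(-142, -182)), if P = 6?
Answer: 77/450696 ≈ 0.00017085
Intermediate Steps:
B(Z, j) = -9*j/77 - Z/154 (B(Z, j) = (Z + (6*3)*j)/(-78 - 76) = (Z + 18*j)/(-154) = (Z + 18*j)*(-1/154) = -9*j/77 - Z/154)
1/((-19369 + 25200) + B(-142, -182)) = 1/((-19369 + 25200) + (-9/77*(-182) - 1/154*(-142))) = 1/(5831 + (234/11 + 71/77)) = 1/(5831 + 1709/77) = 1/(450696/77) = 77/450696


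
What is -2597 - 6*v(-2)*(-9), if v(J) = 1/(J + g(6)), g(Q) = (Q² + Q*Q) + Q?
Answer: -98659/38 ≈ -2596.3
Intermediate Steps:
g(Q) = Q + 2*Q² (g(Q) = (Q² + Q²) + Q = 2*Q² + Q = Q + 2*Q²)
v(J) = 1/(78 + J) (v(J) = 1/(J + 6*(1 + 2*6)) = 1/(J + 6*(1 + 12)) = 1/(J + 6*13) = 1/(J + 78) = 1/(78 + J))
-2597 - 6*v(-2)*(-9) = -2597 - 6/(78 - 2)*(-9) = -2597 - 6/76*(-9) = -2597 - 6*(1/76)*(-9) = -2597 - 3*(-9)/38 = -2597 - 1*(-27/38) = -2597 + 27/38 = -98659/38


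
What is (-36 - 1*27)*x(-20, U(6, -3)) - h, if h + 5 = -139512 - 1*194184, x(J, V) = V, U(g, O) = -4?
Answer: 333953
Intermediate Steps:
h = -333701 (h = -5 + (-139512 - 1*194184) = -5 + (-139512 - 194184) = -5 - 333696 = -333701)
(-36 - 1*27)*x(-20, U(6, -3)) - h = (-36 - 1*27)*(-4) - 1*(-333701) = (-36 - 27)*(-4) + 333701 = -63*(-4) + 333701 = 252 + 333701 = 333953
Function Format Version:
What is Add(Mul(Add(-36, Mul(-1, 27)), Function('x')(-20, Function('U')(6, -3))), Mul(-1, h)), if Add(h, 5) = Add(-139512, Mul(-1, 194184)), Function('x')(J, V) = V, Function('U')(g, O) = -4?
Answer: 333953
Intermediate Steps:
h = -333701 (h = Add(-5, Add(-139512, Mul(-1, 194184))) = Add(-5, Add(-139512, -194184)) = Add(-5, -333696) = -333701)
Add(Mul(Add(-36, Mul(-1, 27)), Function('x')(-20, Function('U')(6, -3))), Mul(-1, h)) = Add(Mul(Add(-36, Mul(-1, 27)), -4), Mul(-1, -333701)) = Add(Mul(Add(-36, -27), -4), 333701) = Add(Mul(-63, -4), 333701) = Add(252, 333701) = 333953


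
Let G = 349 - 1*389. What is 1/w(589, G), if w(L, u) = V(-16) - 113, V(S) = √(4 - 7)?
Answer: -113/12772 - I*√3/12772 ≈ -0.0088475 - 0.00013561*I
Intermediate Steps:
V(S) = I*√3 (V(S) = √(-3) = I*√3)
G = -40 (G = 349 - 389 = -40)
w(L, u) = -113 + I*√3 (w(L, u) = I*√3 - 113 = -113 + I*√3)
1/w(589, G) = 1/(-113 + I*√3)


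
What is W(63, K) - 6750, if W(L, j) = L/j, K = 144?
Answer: -107993/16 ≈ -6749.6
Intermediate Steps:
W(63, K) - 6750 = 63/144 - 6750 = 63*(1/144) - 6750 = 7/16 - 6750 = -107993/16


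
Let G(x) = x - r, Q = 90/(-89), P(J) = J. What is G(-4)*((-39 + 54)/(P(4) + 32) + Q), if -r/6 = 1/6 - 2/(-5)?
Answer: 127/356 ≈ 0.35674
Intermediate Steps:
Q = -90/89 (Q = 90*(-1/89) = -90/89 ≈ -1.0112)
r = -17/5 (r = -6*(1/6 - 2/(-5)) = -6*(1*(⅙) - 2*(-⅕)) = -6*(⅙ + ⅖) = -6*17/30 = -17/5 ≈ -3.4000)
G(x) = 17/5 + x (G(x) = x - 1*(-17/5) = x + 17/5 = 17/5 + x)
G(-4)*((-39 + 54)/(P(4) + 32) + Q) = (17/5 - 4)*((-39 + 54)/(4 + 32) - 90/89) = -3*(15/36 - 90/89)/5 = -3*(15*(1/36) - 90/89)/5 = -3*(5/12 - 90/89)/5 = -⅗*(-635/1068) = 127/356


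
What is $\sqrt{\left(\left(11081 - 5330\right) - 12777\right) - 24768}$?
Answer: $i \sqrt{31794} \approx 178.31 i$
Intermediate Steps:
$\sqrt{\left(\left(11081 - 5330\right) - 12777\right) - 24768} = \sqrt{\left(5751 - 12777\right) - 24768} = \sqrt{-7026 - 24768} = \sqrt{-31794} = i \sqrt{31794}$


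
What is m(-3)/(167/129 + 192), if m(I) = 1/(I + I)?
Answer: -43/49870 ≈ -0.00086224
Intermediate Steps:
m(I) = 1/(2*I)
m(-3)/(167/129 + 192) = ((½)/(-3))/(167/129 + 192) = ((½)*(-⅓))/(167*(1/129) + 192) = -1/(6*(167/129 + 192)) = -1/(6*24935/129) = -⅙*129/24935 = -43/49870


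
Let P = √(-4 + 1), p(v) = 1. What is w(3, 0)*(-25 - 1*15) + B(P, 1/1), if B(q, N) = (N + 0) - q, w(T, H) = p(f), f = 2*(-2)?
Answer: -39 - I*√3 ≈ -39.0 - 1.732*I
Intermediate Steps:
f = -4
w(T, H) = 1
P = I*√3 (P = √(-3) = I*√3 ≈ 1.732*I)
B(q, N) = N - q
w(3, 0)*(-25 - 1*15) + B(P, 1/1) = 1*(-25 - 1*15) + (1/1 - I*√3) = 1*(-25 - 15) + (1 - I*√3) = 1*(-40) + (1 - I*√3) = -40 + (1 - I*√3) = -39 - I*√3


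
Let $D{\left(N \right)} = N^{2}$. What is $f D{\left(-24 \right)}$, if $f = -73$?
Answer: $-42048$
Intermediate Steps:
$f D{\left(-24 \right)} = - 73 \left(-24\right)^{2} = \left(-73\right) 576 = -42048$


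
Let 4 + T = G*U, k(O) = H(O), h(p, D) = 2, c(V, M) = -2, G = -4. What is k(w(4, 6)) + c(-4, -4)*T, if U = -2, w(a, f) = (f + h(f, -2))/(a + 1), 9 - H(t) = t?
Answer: -3/5 ≈ -0.60000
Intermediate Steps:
H(t) = 9 - t
w(a, f) = (2 + f)/(1 + a) (w(a, f) = (f + 2)/(a + 1) = (2 + f)/(1 + a))
k(O) = 9 - O
T = 4 (T = -4 - 4*(-2) = -4 + 8 = 4)
k(w(4, 6)) + c(-4, -4)*T = (9 - (2 + 6)/(1 + 4)) - 2*4 = (9 - 8/5) - 8 = 37/5 - 8 = -3/5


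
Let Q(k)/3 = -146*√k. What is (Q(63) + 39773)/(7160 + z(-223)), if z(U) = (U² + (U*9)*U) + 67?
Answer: 39773/504517 - 1314*√7/504517 ≈ 0.071943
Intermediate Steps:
Q(k) = -438*√k (Q(k) = 3*(-146*√k) = -438*√k)
z(U) = 67 + 10*U² (z(U) = (U² + (9*U)*U) + 67 = (U² + 9*U²) + 67 = 10*U² + 67 = 67 + 10*U²)
(Q(63) + 39773)/(7160 + z(-223)) = (-1314*√7 + 39773)/(7160 + (67 + 10*(-223)²)) = (-1314*√7 + 39773)/(7160 + (67 + 10*49729)) = (-1314*√7 + 39773)/(7160 + (67 + 497290)) = (39773 - 1314*√7)/(7160 + 497357) = (39773 - 1314*√7)/504517 = (39773 - 1314*√7)*(1/504517) = 39773/504517 - 1314*√7/504517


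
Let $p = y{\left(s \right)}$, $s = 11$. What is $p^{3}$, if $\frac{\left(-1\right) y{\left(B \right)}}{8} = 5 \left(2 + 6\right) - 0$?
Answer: $-32768000$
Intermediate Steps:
$y{\left(B \right)} = -320$ ($y{\left(B \right)} = - 8 \left(5 \left(2 + 6\right) - 0\right) = - 8 \left(5 \cdot 8 + 0\right) = - 8 \left(40 + 0\right) = \left(-8\right) 40 = -320$)
$p = -320$
$p^{3} = \left(-320\right)^{3} = -32768000$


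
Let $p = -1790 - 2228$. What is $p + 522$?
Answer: $-3496$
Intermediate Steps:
$p = -4018$
$p + 522 = -4018 + 522 = -3496$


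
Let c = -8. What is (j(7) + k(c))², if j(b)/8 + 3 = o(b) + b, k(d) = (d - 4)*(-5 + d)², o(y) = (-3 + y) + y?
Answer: 3640464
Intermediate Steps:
o(y) = -3 + 2*y
k(d) = (-5 + d)²*(-4 + d) (k(d) = (-4 + d)*(-5 + d)² = (-5 + d)²*(-4 + d))
j(b) = -48 + 24*b (j(b) = -24 + 8*((-3 + 2*b) + b) = -24 + 8*(-3 + 3*b) = -24 + (-24 + 24*b) = -48 + 24*b)
(j(7) + k(c))² = ((-48 + 24*7) + (-5 - 8)²*(-4 - 8))² = ((-48 + 168) + (-13)²*(-12))² = (120 + 169*(-12))² = (120 - 2028)² = (-1908)² = 3640464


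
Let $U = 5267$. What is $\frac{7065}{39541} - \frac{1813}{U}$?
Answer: $- \frac{34476478}{208262447} \approx -0.16554$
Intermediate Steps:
$\frac{7065}{39541} - \frac{1813}{U} = \frac{7065}{39541} - \frac{1813}{5267} = - \frac{34476478}{208262447}$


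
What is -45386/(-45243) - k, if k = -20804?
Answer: 85570978/4113 ≈ 20805.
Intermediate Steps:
-45386/(-45243) - k = -45386/(-45243) - 1*(-20804) = -45386*(-1/45243) + 20804 = 4126/4113 + 20804 = 85570978/4113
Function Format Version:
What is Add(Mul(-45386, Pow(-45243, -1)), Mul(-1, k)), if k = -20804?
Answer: Rational(85570978, 4113) ≈ 20805.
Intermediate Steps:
Add(Mul(-45386, Pow(-45243, -1)), Mul(-1, k)) = Add(Mul(-45386, Pow(-45243, -1)), Mul(-1, -20804)) = Add(Mul(-45386, Rational(-1, 45243)), 20804) = Add(Rational(4126, 4113), 20804) = Rational(85570978, 4113)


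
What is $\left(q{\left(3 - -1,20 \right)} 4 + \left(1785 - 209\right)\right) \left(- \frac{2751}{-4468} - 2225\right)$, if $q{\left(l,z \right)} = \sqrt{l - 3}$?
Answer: $- \frac{3925726855}{1117} \approx -3.5145 \cdot 10^{6}$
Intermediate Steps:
$q{\left(l,z \right)} = \sqrt{-3 + l}$
$\left(q{\left(3 - -1,20 \right)} 4 + \left(1785 - 209\right)\right) \left(- \frac{2751}{-4468} - 2225\right) = \left(\sqrt{-3 + \left(3 - -1\right)} 4 + \left(1785 - 209\right)\right) \left(- \frac{2751}{-4468} - 2225\right) = \left(\sqrt{-3 + \left(3 + 1\right)} 4 + 1576\right) \left(\left(-2751\right) \left(- \frac{1}{4468}\right) - 2225\right) = \left(\sqrt{-3 + 4} \cdot 4 + 1576\right) \left(\frac{2751}{4468} - 2225\right) = \left(\sqrt{1} \cdot 4 + 1576\right) \left(- \frac{9938549}{4468}\right) = \left(1 \cdot 4 + 1576\right) \left(- \frac{9938549}{4468}\right) = \left(4 + 1576\right) \left(- \frac{9938549}{4468}\right) = 1580 \left(- \frac{9938549}{4468}\right) = - \frac{3925726855}{1117}$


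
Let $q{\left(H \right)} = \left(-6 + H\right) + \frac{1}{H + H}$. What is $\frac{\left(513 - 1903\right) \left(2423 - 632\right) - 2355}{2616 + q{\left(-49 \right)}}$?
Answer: $- \frac{81400270}{83659} \approx -973.0$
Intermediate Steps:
$q{\left(H \right)} = -6 + H + \frac{1}{2 H}$ ($q{\left(H \right)} = \left(-6 + H\right) + \frac{1}{2 H} = -6 + H + \frac{1}{2 H}$)
$\frac{\left(513 - 1903\right) \left(2423 - 632\right) - 2355}{2616 + q{\left(-49 \right)}} = \frac{\left(513 - 1903\right) \left(2423 - 632\right) - 2355}{2616 - \left(55 + \frac{1}{98}\right)} = \frac{\left(-1390\right) 1791 - 2355}{2616 - \frac{5391}{98}} = \frac{-2489490 - 2355}{2616 - \frac{5391}{98}} = - \frac{2491845}{2616 - \frac{5391}{98}} = - \frac{2491845}{\frac{250977}{98}} = \left(-2491845\right) \frac{98}{250977} = - \frac{81400270}{83659}$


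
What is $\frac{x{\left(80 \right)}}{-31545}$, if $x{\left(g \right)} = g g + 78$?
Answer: $- \frac{6478}{31545} \approx -0.20536$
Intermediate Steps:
$x{\left(g \right)} = 78 + g^{2}$ ($x{\left(g \right)} = g^{2} + 78 = 78 + g^{2}$)
$\frac{x{\left(80 \right)}}{-31545} = \frac{78 + 80^{2}}{-31545} = \left(78 + 6400\right) \left(- \frac{1}{31545}\right) = 6478 \left(- \frac{1}{31545}\right) = - \frac{6478}{31545}$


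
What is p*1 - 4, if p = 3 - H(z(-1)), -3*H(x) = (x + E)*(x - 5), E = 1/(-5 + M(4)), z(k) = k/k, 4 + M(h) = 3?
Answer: -19/9 ≈ -2.1111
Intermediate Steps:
M(h) = -1 (M(h) = -4 + 3 = -1)
z(k) = 1
E = -1/6 (E = 1/(-5 - 1) = 1/(-6) = -1/6 ≈ -0.16667)
H(x) = -(-5 + x)*(-1/6 + x)/3 (H(x) = -(x - 1/6)*(x - 5)/3 = -(-1/6 + x)*(-5 + x)/3 = -(-5 + x)*(-1/6 + x)/3)
p = 17/9 (p = 3 - (-5/18 - 1/3*1**2 + (31/18)*1) = 3 - (-5/18 - 1/3*1 + 31/18) = 3 - (-5/18 - 1/3 + 31/18) = 3 - 1*10/9 = 3 - 10/9 = 17/9 ≈ 1.8889)
p*1 - 4 = (17/9)*1 - 4 = 17/9 - 4 = -19/9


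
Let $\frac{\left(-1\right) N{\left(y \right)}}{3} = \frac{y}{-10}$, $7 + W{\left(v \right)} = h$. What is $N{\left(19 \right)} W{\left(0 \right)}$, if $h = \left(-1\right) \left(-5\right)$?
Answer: $- \frac{57}{5} \approx -11.4$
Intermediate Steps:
$h = 5$
$W{\left(v \right)} = -2$ ($W{\left(v \right)} = -7 + 5 = -2$)
$N{\left(y \right)} = \frac{3 y}{10}$ ($N{\left(y \right)} = - 3 \frac{y}{-10} = - 3 y \left(- \frac{1}{10}\right) = - 3 \left(- \frac{y}{10}\right) = \frac{3 y}{10}$)
$N{\left(19 \right)} W{\left(0 \right)} = \frac{3}{10} \cdot 19 \left(-2\right) = \frac{57}{10} \left(-2\right) = - \frac{57}{5}$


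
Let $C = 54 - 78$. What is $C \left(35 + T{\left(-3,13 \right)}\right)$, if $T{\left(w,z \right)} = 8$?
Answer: $-1032$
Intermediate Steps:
$C = -24$
$C \left(35 + T{\left(-3,13 \right)}\right) = - 24 \left(35 + 8\right) = \left(-24\right) 43 = -1032$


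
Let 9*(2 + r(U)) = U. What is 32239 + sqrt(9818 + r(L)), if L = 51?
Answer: 32239 + sqrt(88395)/3 ≈ 32338.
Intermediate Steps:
r(U) = -2 + U/9
32239 + sqrt(9818 + r(L)) = 32239 + sqrt(9818 + (-2 + (1/9)*51)) = 32239 + sqrt(9818 + (-2 + 17/3)) = 32239 + sqrt(9818 + 11/3) = 32239 + sqrt(29465/3) = 32239 + sqrt(88395)/3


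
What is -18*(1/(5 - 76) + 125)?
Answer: -159732/71 ≈ -2249.7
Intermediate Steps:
-18*(1/(5 - 76) + 125) = -18*(1/(-71) + 125) = -18*(-1/71 + 125) = -18*8874/71 = -159732/71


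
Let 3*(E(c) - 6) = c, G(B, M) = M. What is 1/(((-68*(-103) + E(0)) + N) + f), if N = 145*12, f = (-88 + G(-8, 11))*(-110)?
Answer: 1/17220 ≈ 5.8072e-5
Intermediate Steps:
E(c) = 6 + c/3
f = 8470 (f = (-88 + 11)*(-110) = -77*(-110) = 8470)
N = 1740
1/(((-68*(-103) + E(0)) + N) + f) = 1/(((-68*(-103) + (6 + (1/3)*0)) + 1740) + 8470) = 1/(((7004 + (6 + 0)) + 1740) + 8470) = 1/(((7004 + 6) + 1740) + 8470) = 1/((7010 + 1740) + 8470) = 1/(8750 + 8470) = 1/17220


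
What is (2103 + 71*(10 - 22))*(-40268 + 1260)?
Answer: -48799008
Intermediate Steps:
(2103 + 71*(10 - 22))*(-40268 + 1260) = (2103 + 71*(-12))*(-39008) = (2103 - 852)*(-39008) = 1251*(-39008) = -48799008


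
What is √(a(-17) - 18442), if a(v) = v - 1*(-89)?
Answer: I*√18370 ≈ 135.54*I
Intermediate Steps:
a(v) = 89 + v (a(v) = v + 89 = 89 + v)
√(a(-17) - 18442) = √((89 - 17) - 18442) = √(72 - 18442) = √(-18370) = I*√18370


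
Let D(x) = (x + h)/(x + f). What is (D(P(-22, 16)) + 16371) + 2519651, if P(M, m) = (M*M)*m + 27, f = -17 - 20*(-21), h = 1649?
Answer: 10364726624/4087 ≈ 2.5360e+6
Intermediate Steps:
f = 403 (f = -17 + 420 = 403)
P(M, m) = 27 + m*M² (P(M, m) = M²*m + 27 = m*M² + 27 = 27 + m*M²)
D(x) = (1649 + x)/(403 + x) (D(x) = (x + 1649)/(x + 403) = (1649 + x)/(403 + x))
(D(P(-22, 16)) + 16371) + 2519651 = ((1649 + (27 + 16*(-22)²))/(403 + (27 + 16*(-22)²)) + 16371) + 2519651 = ((1649 + (27 + 16*484))/(403 + (27 + 16*484)) + 16371) + 2519651 = ((1649 + (27 + 7744))/(403 + (27 + 7744)) + 16371) + 2519651 = ((1649 + 7771)/(403 + 7771) + 16371) + 2519651 = (9420/8174 + 16371) + 2519651 = ((1/8174)*9420 + 16371) + 2519651 = (4710/4087 + 16371) + 2519651 = 66912987/4087 + 2519651 = 10364726624/4087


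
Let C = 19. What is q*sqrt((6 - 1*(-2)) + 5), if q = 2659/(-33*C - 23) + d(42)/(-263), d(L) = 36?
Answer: -722717*sqrt(13)/170950 ≈ -15.243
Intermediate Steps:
q = -722717/170950 (q = 2659/(-33*19 - 23) + 36/(-263) = 2659/(-627 - 23) + 36*(-1/263) = 2659/(-650) - 36/263 = 2659*(-1/650) - 36/263 = -2659/650 - 36/263 = -722717/170950 ≈ -4.2277)
q*sqrt((6 - 1*(-2)) + 5) = -722717*sqrt((6 - 1*(-2)) + 5)/170950 = -722717*sqrt((6 + 2) + 5)/170950 = -722717*sqrt(8 + 5)/170950 = -722717*sqrt(13)/170950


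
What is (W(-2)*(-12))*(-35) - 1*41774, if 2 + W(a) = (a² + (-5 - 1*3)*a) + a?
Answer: -35054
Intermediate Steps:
W(a) = -2 + a² - 7*a (W(a) = -2 + ((a² + (-5 - 1*3)*a) + a) = -2 + ((a² + (-5 - 3)*a) + a) = -2 + ((a² - 8*a) + a) = -2 + (a² - 7*a) = -2 + a² - 7*a)
(W(-2)*(-12))*(-35) - 1*41774 = ((-2 + (-2)² - 7*(-2))*(-12))*(-35) - 1*41774 = ((-2 + 4 + 14)*(-12))*(-35) - 41774 = (16*(-12))*(-35) - 41774 = -192*(-35) - 41774 = 6720 - 41774 = -35054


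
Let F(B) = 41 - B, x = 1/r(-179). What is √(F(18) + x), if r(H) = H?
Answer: 14*√3759/179 ≈ 4.7952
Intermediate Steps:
x = -1/179 (x = 1/(-179) = -1/179 ≈ -0.0055866)
√(F(18) + x) = √((41 - 1*18) - 1/179) = √((41 - 18) - 1/179) = √(23 - 1/179) = √(4116/179) = 14*√3759/179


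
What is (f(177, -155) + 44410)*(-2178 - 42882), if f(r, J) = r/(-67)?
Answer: -134066702580/67 ≈ -2.0010e+9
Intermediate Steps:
f(r, J) = -r/67 (f(r, J) = r*(-1/67) = -r/67)
(f(177, -155) + 44410)*(-2178 - 42882) = (-1/67*177 + 44410)*(-2178 - 42882) = (-177/67 + 44410)*(-45060) = (2975293/67)*(-45060) = -134066702580/67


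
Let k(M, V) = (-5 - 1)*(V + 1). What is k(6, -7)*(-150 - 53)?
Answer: -7308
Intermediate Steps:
k(M, V) = -6 - 6*V (k(M, V) = -6*(1 + V) = -6 - 6*V)
k(6, -7)*(-150 - 53) = (-6 - 6*(-7))*(-150 - 53) = (-6 + 42)*(-203) = 36*(-203) = -7308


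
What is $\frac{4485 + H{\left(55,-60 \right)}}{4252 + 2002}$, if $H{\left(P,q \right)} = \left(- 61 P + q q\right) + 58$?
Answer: $\frac{2394}{3127} \approx 0.76559$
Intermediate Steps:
$H{\left(P,q \right)} = 58 + q^{2} - 61 P$ ($H{\left(P,q \right)} = \left(- 61 P + q^{2}\right) + 58 = \left(q^{2} - 61 P\right) + 58 = 58 + q^{2} - 61 P$)
$\frac{4485 + H{\left(55,-60 \right)}}{4252 + 2002} = \frac{4485 + \left(58 + \left(-60\right)^{2} - 3355\right)}{4252 + 2002} = \frac{4485 + \left(58 + 3600 - 3355\right)}{6254} = \left(4485 + 303\right) \frac{1}{6254} = 4788 \cdot \frac{1}{6254} = \frac{2394}{3127}$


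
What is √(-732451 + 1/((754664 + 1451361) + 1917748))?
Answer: I*√1383966470137427534/1374591 ≈ 855.83*I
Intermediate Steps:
√(-732451 + 1/((754664 + 1451361) + 1917748)) = √(-732451 + 1/(2206025 + 1917748)) = √(-732451 + 1/4123773) = √(-3020461657622/4123773) = I*√1383966470137427534/1374591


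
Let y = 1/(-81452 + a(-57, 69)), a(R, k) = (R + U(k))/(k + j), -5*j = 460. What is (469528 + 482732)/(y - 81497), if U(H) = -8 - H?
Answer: -594610824040/50888411079 ≈ -11.685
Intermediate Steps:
j = -92 (j = -⅕*460 = -92)
a(R, k) = (-8 + R - k)/(-92 + k) (a(R, k) = (R + (-8 - k))/(k - 92) = (-8 + R - k)/(-92 + k))
y = -23/1873262 (y = 1/(-81452 + (-8 - 57 - 1*69)/(-92 + 69)) = 1/(-81452 + (-8 - 57 - 69)/(-23)) = 1/(-81452 - 1/23*(-134)) = 1/(-81452 + 134/23) = 1/(-1873262/23) = -23/1873262 ≈ -1.2278e-5)
(469528 + 482732)/(y - 81497) = (469528 + 482732)/(-23/1873262 - 81497) = 952260/(-152665233237/1873262) = 952260*(-1873262/152665233237) = -594610824040/50888411079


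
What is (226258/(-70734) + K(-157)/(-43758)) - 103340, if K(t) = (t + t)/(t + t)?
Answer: -53310938938463/515863062 ≈ -1.0334e+5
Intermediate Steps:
K(t) = 1 (K(t) = (2*t)/((2*t)) = (2*t)*(1/(2*t)) = 1)
(226258/(-70734) + K(-157)/(-43758)) - 103340 = (226258/(-70734) + 1/(-43758)) - 103340 = (226258*(-1/70734) + 1*(-1/43758)) - 103340 = (-113129/35367 - 1/43758) - 103340 = -1650111383/515863062 - 103340 = -53310938938463/515863062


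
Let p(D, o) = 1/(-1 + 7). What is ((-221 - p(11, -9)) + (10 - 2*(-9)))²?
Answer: 1343281/36 ≈ 37313.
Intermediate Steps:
p(D, o) = ⅙ (p(D, o) = 1/6 = ⅙)
((-221 - p(11, -9)) + (10 - 2*(-9)))² = ((-221 - 1*⅙) + (10 - 2*(-9)))² = ((-221 - ⅙) + (10 + 18))² = (-1327/6 + 28)² = (-1159/6)² = 1343281/36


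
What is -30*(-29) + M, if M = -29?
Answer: 841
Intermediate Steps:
-30*(-29) + M = -30*(-29) - 29 = 870 - 29 = 841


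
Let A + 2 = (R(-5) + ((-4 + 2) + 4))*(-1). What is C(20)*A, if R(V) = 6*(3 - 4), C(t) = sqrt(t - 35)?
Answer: 2*I*sqrt(15) ≈ 7.746*I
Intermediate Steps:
C(t) = sqrt(-35 + t)
R(V) = -6 (R(V) = 6*(-1) = -6)
A = 2 (A = -2 + (-6 + ((-4 + 2) + 4))*(-1) = -2 + (-6 + (-2 + 4))*(-1) = -2 + (-6 + 2)*(-1) = -2 - 4*(-1) = -2 + 4 = 2)
C(20)*A = sqrt(-35 + 20)*2 = sqrt(-15)*2 = (I*sqrt(15))*2 = 2*I*sqrt(15)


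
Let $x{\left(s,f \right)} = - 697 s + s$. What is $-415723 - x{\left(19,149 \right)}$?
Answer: $-402499$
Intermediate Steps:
$x{\left(s,f \right)} = - 696 s$
$-415723 - x{\left(19,149 \right)} = -415723 - \left(-696\right) 19 = -415723 - -13224 = -415723 + 13224 = -402499$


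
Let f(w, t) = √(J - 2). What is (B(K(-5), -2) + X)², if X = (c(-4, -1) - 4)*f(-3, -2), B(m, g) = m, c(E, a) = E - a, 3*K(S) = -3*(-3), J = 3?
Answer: 16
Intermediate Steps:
K(S) = 3 (K(S) = (-3*(-3))/3 = (⅓)*9 = 3)
f(w, t) = 1 (f(w, t) = √(3 - 2) = √1 = 1)
X = -7 (X = ((-4 - 1*(-1)) - 4)*1 = ((-4 + 1) - 4)*1 = (-3 - 4)*1 = -7*1 = -7)
(B(K(-5), -2) + X)² = (3 - 7)² = (-4)² = 16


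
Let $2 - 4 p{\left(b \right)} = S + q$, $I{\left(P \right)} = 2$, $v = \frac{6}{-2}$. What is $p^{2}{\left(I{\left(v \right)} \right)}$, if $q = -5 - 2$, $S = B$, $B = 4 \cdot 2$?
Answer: $\frac{1}{16} \approx 0.0625$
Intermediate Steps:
$v = -3$ ($v = 6 \left(- \frac{1}{2}\right) = -3$)
$B = 8$
$S = 8$
$q = -7$
$p{\left(b \right)} = \frac{1}{4}$ ($p{\left(b \right)} = \frac{1}{2} - \frac{8 - 7}{4} = \frac{1}{2} - \frac{1}{4} = \frac{1}{4}$)
$p^{2}{\left(I{\left(v \right)} \right)} = \left(\frac{1}{4}\right)^{2} = \frac{1}{16}$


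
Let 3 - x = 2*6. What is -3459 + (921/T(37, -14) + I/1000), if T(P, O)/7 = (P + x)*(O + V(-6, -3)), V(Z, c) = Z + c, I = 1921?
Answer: -3896358283/1127000 ≈ -3457.3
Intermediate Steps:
x = -9 (x = 3 - 2*6 = 3 - 1*12 = 3 - 12 = -9)
T(P, O) = 7*(-9 + O)*(-9 + P) (T(P, O) = 7*((P - 9)*(O + (-6 - 3))) = 7*((-9 + P)*(O - 9)) = 7*((-9 + P)*(-9 + O)) = 7*((-9 + O)*(-9 + P)) = 7*(-9 + O)*(-9 + P))
-3459 + (921/T(37, -14) + I/1000) = -3459 + (921/(567 - 63*(-14) - 63*37 + 7*(-14)*37) + 1921/1000) = -3459 + (921/(567 + 882 - 2331 - 3626) + 1921*(1/1000)) = -3459 + (921/(-4508) + 1921/1000) = -3459 + (921*(-1/4508) + 1921/1000) = -3459 + (-921/4508 + 1921/1000) = -3459 + 1934717/1127000 = -3896358283/1127000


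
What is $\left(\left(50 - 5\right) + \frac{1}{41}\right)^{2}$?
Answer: $\frac{3407716}{1681} \approx 2027.2$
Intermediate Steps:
$\left(\left(50 - 5\right) + \frac{1}{41}\right)^{2} = \left(45 + \frac{1}{41}\right)^{2} = \left(\frac{1846}{41}\right)^{2} = \frac{3407716}{1681}$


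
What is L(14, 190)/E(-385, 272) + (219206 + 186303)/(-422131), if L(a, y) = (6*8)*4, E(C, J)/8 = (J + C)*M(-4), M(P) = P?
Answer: -43289731/47700803 ≈ -0.90753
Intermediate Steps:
E(C, J) = -32*C - 32*J (E(C, J) = 8*((J + C)*(-4)) = 8*((C + J)*(-4)) = 8*(-4*C - 4*J) = -32*C - 32*J)
L(a, y) = 192 (L(a, y) = 48*4 = 192)
L(14, 190)/E(-385, 272) + (219206 + 186303)/(-422131) = 192/(-32*(-385) - 32*272) + (219206 + 186303)/(-422131) = 192/(12320 - 8704) + 405509*(-1/422131) = 192/3616 - 405509/422131 = 192*(1/3616) - 405509/422131 = 6/113 - 405509/422131 = -43289731/47700803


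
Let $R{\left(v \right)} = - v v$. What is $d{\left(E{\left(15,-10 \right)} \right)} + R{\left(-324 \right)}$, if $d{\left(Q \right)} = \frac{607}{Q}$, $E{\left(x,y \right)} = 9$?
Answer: $- \frac{944177}{9} \approx -1.0491 \cdot 10^{5}$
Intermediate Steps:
$R{\left(v \right)} = - v^{2}$
$d{\left(E{\left(15,-10 \right)} \right)} + R{\left(-324 \right)} = \frac{607}{9} - \left(-324\right)^{2} = 607 \cdot \frac{1}{9} - 104976 = \frac{607}{9} - 104976 = - \frac{944177}{9}$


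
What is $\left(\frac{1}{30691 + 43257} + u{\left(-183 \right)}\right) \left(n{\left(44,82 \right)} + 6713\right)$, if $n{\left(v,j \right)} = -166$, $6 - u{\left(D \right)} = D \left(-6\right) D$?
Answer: $\frac{97282600509187}{73948} \approx 1.3156 \cdot 10^{9}$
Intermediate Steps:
$u{\left(D \right)} = 6 + 6 D^{2}$ ($u{\left(D \right)} = 6 - D \left(-6\right) D = 6 - - 6 D D = 6 - - 6 D^{2} = 6 + 6 D^{2}$)
$\left(\frac{1}{30691 + 43257} + u{\left(-183 \right)}\right) \left(n{\left(44,82 \right)} + 6713\right) = \left(\frac{1}{30691 + 43257} + \left(6 + 6 \left(-183\right)^{2}\right)\right) \left(-166 + 6713\right) = \left(\frac{1}{73948} + \left(6 + 6 \cdot 33489\right)\right) 6547 = \left(\frac{1}{73948} + \left(6 + 200934\right)\right) 6547 = \left(\frac{1}{73948} + 200940\right) 6547 = \frac{14859111121}{73948} \cdot 6547 = \frac{97282600509187}{73948}$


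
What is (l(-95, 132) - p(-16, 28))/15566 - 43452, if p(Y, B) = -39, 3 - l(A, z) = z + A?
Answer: -676373827/15566 ≈ -43452.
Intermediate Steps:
l(A, z) = 3 - A - z (l(A, z) = 3 - (z + A) = 3 - (A + z) = 3 + (-A - z) = 3 - A - z)
(l(-95, 132) - p(-16, 28))/15566 - 43452 = ((3 - 1*(-95) - 1*132) - 1*(-39))/15566 - 43452 = ((3 + 95 - 132) + 39)*(1/15566) - 43452 = (-34 + 39)*(1/15566) - 43452 = 5*(1/15566) - 43452 = 5/15566 - 43452 = -676373827/15566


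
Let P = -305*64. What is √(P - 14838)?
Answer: I*√34358 ≈ 185.36*I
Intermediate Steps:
P = -19520
√(P - 14838) = √(-19520 - 14838) = √(-34358) = I*√34358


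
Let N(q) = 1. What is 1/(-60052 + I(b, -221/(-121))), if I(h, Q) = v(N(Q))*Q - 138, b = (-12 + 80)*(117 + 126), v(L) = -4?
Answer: -121/7283874 ≈ -1.6612e-5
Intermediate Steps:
b = 16524 (b = 68*243 = 16524)
I(h, Q) = -138 - 4*Q (I(h, Q) = -4*Q - 138 = -138 - 4*Q)
1/(-60052 + I(b, -221/(-121))) = 1/(-60052 + (-138 - (-884)/(-121))) = 1/(-60052 + (-138 - (-884)*(-1)/121)) = 1/(-60052 + (-138 - 4*221/121)) = 1/(-60052 + (-138 - 884/121)) = 1/(-60052 - 17582/121) = 1/(-7283874/121) = -121/7283874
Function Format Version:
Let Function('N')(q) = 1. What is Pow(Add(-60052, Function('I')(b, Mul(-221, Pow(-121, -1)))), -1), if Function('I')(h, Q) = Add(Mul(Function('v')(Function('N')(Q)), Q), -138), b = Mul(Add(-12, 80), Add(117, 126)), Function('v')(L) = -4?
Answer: Rational(-121, 7283874) ≈ -1.6612e-5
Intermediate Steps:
b = 16524 (b = Mul(68, 243) = 16524)
Function('I')(h, Q) = Add(-138, Mul(-4, Q)) (Function('I')(h, Q) = Add(Mul(-4, Q), -138) = Add(-138, Mul(-4, Q)))
Pow(Add(-60052, Function('I')(b, Mul(-221, Pow(-121, -1)))), -1) = Pow(Add(-60052, Add(-138, Mul(-4, Mul(-221, Pow(-121, -1))))), -1) = Pow(Add(-60052, Add(-138, Mul(-4, Mul(-221, Rational(-1, 121))))), -1) = Pow(Add(-60052, Add(-138, Mul(-4, Rational(221, 121)))), -1) = Pow(Add(-60052, Add(-138, Rational(-884, 121))), -1) = Pow(Add(-60052, Rational(-17582, 121)), -1) = Pow(Rational(-7283874, 121), -1) = Rational(-121, 7283874)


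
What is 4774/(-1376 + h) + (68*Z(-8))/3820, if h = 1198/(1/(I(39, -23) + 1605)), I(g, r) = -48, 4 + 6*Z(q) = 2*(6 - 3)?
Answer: 4536398/534010215 ≈ 0.0084950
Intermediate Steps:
Z(q) = ⅓ (Z(q) = -⅔ + (2*(6 - 3))/6 = -⅔ + (2*3)/6 = -⅔ + (⅙)*6 = -⅔ + 1 = ⅓)
h = 1865286 (h = 1198/(1/(-48 + 1605)) = 1198/(1/1557) = 1198*1557 = 1865286)
4774/(-1376 + h) + (68*Z(-8))/3820 = 4774/(-1376 + 1865286) + (68*(⅓))/3820 = 4774/1863910 + (68/3)*(1/3820) = 4774*(1/1863910) + 17/2865 = 2387/931955 + 17/2865 = 4536398/534010215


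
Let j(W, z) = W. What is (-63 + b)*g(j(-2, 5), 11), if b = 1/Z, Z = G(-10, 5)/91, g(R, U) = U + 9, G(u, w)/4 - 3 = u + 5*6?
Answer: -28525/23 ≈ -1240.2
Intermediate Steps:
G(u, w) = 132 + 4*u (G(u, w) = 12 + 4*(u + 5*6) = 12 + 4*(u + 30) = 12 + 4*(30 + u) = 12 + (120 + 4*u) = 132 + 4*u)
g(R, U) = 9 + U
Z = 92/91 (Z = (132 + 4*(-10))/91 = (132 - 40)*(1/91) = 92*(1/91) = 92/91 ≈ 1.0110)
b = 91/92 (b = 1/(92/91) = 91/92 ≈ 0.98913)
(-63 + b)*g(j(-2, 5), 11) = (-63 + 91/92)*(9 + 11) = -5705/92*20 = -28525/23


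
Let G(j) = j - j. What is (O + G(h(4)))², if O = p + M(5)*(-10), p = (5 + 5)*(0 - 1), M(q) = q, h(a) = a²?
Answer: 3600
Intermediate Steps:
p = -10 (p = 10*(-1) = -10)
O = -60 (O = -10 + 5*(-10) = -10 - 50 = -60)
G(j) = 0
(O + G(h(4)))² = (-60 + 0)² = (-60)² = 3600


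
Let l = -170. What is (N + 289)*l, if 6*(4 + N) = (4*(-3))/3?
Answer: -145010/3 ≈ -48337.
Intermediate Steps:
N = -14/3 (N = -4 + ((4*(-3))/3)/6 = -4 + (-12*1/3)/6 = -4 + (1/6)*(-4) = -4 - 2/3 = -14/3 ≈ -4.6667)
(N + 289)*l = (-14/3 + 289)*(-170) = (853/3)*(-170) = -145010/3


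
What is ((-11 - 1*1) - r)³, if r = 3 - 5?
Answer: -1000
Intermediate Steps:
r = -2
((-11 - 1*1) - r)³ = ((-11 - 1*1) - 1*(-2))³ = ((-11 - 1) + 2)³ = (-12 + 2)³ = (-10)³ = -1000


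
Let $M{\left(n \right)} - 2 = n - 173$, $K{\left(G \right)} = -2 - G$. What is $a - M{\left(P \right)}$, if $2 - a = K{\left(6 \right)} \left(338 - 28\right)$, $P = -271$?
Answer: $2924$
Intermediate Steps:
$a = 2482$ ($a = 2 - \left(-2 - 6\right) \left(338 - 28\right) = 2 - \left(-2 - 6\right) 310 = 2 - \left(-8\right) 310 = 2 - -2480 = 2 + 2480 = 2482$)
$M{\left(n \right)} = -171 + n$ ($M{\left(n \right)} = 2 + \left(n - 173\right) = 2 + \left(-173 + n\right) = -171 + n$)
$a - M{\left(P \right)} = 2482 - \left(-171 - 271\right) = 2482 - -442 = 2482 + 442 = 2924$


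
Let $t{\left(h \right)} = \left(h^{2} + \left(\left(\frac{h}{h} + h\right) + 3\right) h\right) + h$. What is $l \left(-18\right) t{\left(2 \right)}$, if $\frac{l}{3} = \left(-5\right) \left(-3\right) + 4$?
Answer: $-18468$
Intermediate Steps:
$l = 57$ ($l = 3 \left(\left(-5\right) \left(-3\right) + 4\right) = 3 \left(15 + 4\right) = 3 \cdot 19 = 57$)
$t{\left(h \right)} = h + h^{2} + h \left(4 + h\right)$ ($t{\left(h \right)} = \left(h^{2} + \left(\left(1 + h\right) + 3\right) h\right) + h = \left(h^{2} + \left(4 + h\right) h\right) + h = \left(h^{2} + h \left(4 + h\right)\right) + h = h + h^{2} + h \left(4 + h\right)$)
$l \left(-18\right) t{\left(2 \right)} = 57 \left(-18\right) 2 \left(5 + 2 \cdot 2\right) = - 1026 \cdot 2 \left(5 + 4\right) = - 1026 \cdot 2 \cdot 9 = \left(-1026\right) 18 = -18468$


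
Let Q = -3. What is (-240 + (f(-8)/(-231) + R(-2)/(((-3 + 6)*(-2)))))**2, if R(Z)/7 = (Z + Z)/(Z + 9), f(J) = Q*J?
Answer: 3059196100/53361 ≈ 57330.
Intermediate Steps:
f(J) = -3*J
R(Z) = 14*Z/(9 + Z) (R(Z) = 7*((Z + Z)/(Z + 9)) = 7*((2*Z)/(9 + Z)) = 7*(2*Z/(9 + Z)) = 14*Z/(9 + Z))
(-240 + (f(-8)/(-231) + R(-2)/(((-3 + 6)*(-2)))))**2 = (-240 + (-3*(-8)/(-231) + (14*(-2)/(9 - 2))/(((-3 + 6)*(-2)))))**2 = (-240 + (24*(-1/231) + (14*(-2)/7)/((3*(-2)))))**2 = (-240 + (-8/77 + (14*(-2)*(1/7))/(-6)))**2 = (-240 + (-8/77 - 4*(-1/6)))**2 = (-240 + (-8/77 + 2/3))**2 = (-240 + 130/231)**2 = (-55310/231)**2 = 3059196100/53361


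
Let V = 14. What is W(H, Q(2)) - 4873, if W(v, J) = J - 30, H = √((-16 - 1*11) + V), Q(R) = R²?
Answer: -4899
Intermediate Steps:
H = I*√13 (H = √((-16 - 1*11) + 14) = √((-16 - 11) + 14) = √(-27 + 14) = √(-13) = I*√13 ≈ 3.6056*I)
W(v, J) = -30 + J
W(H, Q(2)) - 4873 = (-30 + 2²) - 4873 = (-30 + 4) - 4873 = -26 - 4873 = -4899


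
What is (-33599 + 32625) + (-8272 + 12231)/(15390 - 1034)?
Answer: -377805/388 ≈ -973.72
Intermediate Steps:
(-33599 + 32625) + (-8272 + 12231)/(15390 - 1034) = -974 + 3959/14356 = -974 + 3959*(1/14356) = -974 + 107/388 = -377805/388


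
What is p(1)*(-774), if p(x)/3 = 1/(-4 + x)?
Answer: 774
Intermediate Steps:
p(x) = 3/(-4 + x)
p(1)*(-774) = (3/(-4 + 1))*(-774) = (3/(-3))*(-774) = (3*(-⅓))*(-774) = -1*(-774) = 774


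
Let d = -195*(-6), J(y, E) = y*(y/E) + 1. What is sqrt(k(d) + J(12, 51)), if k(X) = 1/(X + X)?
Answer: sqrt(168089285)/6630 ≈ 1.9555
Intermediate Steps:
J(y, E) = 1 + y**2/E (J(y, E) = y**2/E + 1 = 1 + y**2/E)
d = 1170
k(X) = 1/(2*X)
sqrt(k(d) + J(12, 51)) = sqrt((1/2)/1170 + (51 + 12**2)/51) = sqrt((1/2)*(1/1170) + (51 + 144)/51) = sqrt(1/2340 + (1/51)*195) = sqrt(1/2340 + 65/17) = sqrt(152117/39780) = sqrt(168089285)/6630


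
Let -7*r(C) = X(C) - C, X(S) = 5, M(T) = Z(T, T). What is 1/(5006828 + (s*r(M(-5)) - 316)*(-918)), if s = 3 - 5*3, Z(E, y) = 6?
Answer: 7/37089428 ≈ 1.8873e-7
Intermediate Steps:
M(T) = 6
s = -12 (s = 3 - 15 = -12)
r(C) = -5/7 + C/7 (r(C) = -(5 - C)/7 = -5/7 + C/7)
1/(5006828 + (s*r(M(-5)) - 316)*(-918)) = 1/(5006828 + (-12*(-5/7 + (1/7)*6) - 316)*(-918)) = 1/(5006828 + (-12*(-5/7 + 6/7) - 316)*(-918)) = 1/(5006828 + (-12*1/7 - 316)*(-918)) = 1/(5006828 + (-12/7 - 316)*(-918)) = 1/(5006828 - 2224/7*(-918)) = 1/(5006828 + 2041632/7) = 1/(37089428/7) = 7/37089428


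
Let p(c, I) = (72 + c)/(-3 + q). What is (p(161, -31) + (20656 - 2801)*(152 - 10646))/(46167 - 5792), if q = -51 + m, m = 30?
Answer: -264522889/57000 ≈ -4640.8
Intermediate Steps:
q = -21 (q = -51 + 30 = -21)
p(c, I) = -3 - c/24 (p(c, I) = (72 + c)/(-3 - 21) = (72 + c)/(-24) = (72 + c)*(-1/24) = -3 - c/24)
(p(161, -31) + (20656 - 2801)*(152 - 10646))/(46167 - 5792) = ((-3 - 1/24*161) + (20656 - 2801)*(152 - 10646))/(46167 - 5792) = ((-3 - 161/24) + 17855*(-10494))/40375 = (-233/24 - 187370370)*(1/40375) = -4496889113/24*1/40375 = -264522889/57000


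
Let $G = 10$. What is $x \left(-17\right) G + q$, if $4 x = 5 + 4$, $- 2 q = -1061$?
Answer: $148$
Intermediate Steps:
$q = \frac{1061}{2}$ ($q = \left(- \frac{1}{2}\right) \left(-1061\right) = \frac{1061}{2} \approx 530.5$)
$x = \frac{9}{4}$ ($x = \frac{5 + 4}{4} = \frac{1}{4} \cdot 9 = \frac{9}{4} \approx 2.25$)
$x \left(-17\right) G + q = \frac{9}{4} \left(-17\right) 10 + \frac{1061}{2} = \left(- \frac{153}{4}\right) 10 + \frac{1061}{2} = - \frac{765}{2} + \frac{1061}{2} = 148$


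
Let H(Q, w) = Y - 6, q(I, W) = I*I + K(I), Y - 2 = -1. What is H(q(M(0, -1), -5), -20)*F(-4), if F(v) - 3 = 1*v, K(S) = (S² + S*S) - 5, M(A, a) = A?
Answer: 5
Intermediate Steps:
Y = 1 (Y = 2 - 1 = 1)
K(S) = -5 + 2*S² (K(S) = (S² + S²) - 5 = 2*S² - 5 = -5 + 2*S²)
q(I, W) = -5 + 3*I² (q(I, W) = I*I + (-5 + 2*I²) = I² + (-5 + 2*I²) = -5 + 3*I²)
H(Q, w) = -5 (H(Q, w) = 1 - 6 = -5)
F(v) = 3 + v (F(v) = 3 + 1*v = 3 + v)
H(q(M(0, -1), -5), -20)*F(-4) = -5*(3 - 4) = -5*(-1) = 5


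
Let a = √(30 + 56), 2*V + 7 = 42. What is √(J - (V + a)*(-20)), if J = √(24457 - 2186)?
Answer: √(350 + √22271 + 20*√86) ≈ 26.167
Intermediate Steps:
V = 35/2 (V = -7/2 + (½)*42 = -7/2 + 21 = 35/2 ≈ 17.500)
a = √86 ≈ 9.2736
J = √22271 ≈ 149.23
√(J - (V + a)*(-20)) = √(√22271 - (35/2 + √86)*(-20)) = √(√22271 - (-350 - 20*√86)) = √(√22271 + (350 + 20*√86)) = √(350 + √22271 + 20*√86)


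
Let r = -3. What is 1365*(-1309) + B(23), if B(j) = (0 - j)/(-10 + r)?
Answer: -23228182/13 ≈ -1.7868e+6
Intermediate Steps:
B(j) = j/13 (B(j) = (0 - j)/(-10 - 3) = -j/(-13) = -j*(-1/13) = j/13)
1365*(-1309) + B(23) = 1365*(-1309) + (1/13)*23 = -1786785 + 23/13 = -23228182/13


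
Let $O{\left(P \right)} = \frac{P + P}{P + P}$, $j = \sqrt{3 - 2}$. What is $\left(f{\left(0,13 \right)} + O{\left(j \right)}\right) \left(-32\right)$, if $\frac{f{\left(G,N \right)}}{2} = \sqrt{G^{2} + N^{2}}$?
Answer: $-864$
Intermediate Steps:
$j = 1$ ($j = \sqrt{1} = 1$)
$f{\left(G,N \right)} = 2 \sqrt{G^{2} + N^{2}}$
$O{\left(P \right)} = 1$ ($O{\left(P \right)} = \frac{2 P}{2 P} = 2 P \frac{1}{2 P} = 1$)
$\left(f{\left(0,13 \right)} + O{\left(j \right)}\right) \left(-32\right) = \left(2 \sqrt{0^{2} + 13^{2}} + 1\right) \left(-32\right) = \left(2 \sqrt{0 + 169} + 1\right) \left(-32\right) = \left(2 \sqrt{169} + 1\right) \left(-32\right) = \left(2 \cdot 13 + 1\right) \left(-32\right) = \left(26 + 1\right) \left(-32\right) = 27 \left(-32\right) = -864$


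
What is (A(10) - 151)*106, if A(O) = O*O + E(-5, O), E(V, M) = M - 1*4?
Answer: -4770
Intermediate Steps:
E(V, M) = -4 + M (E(V, M) = M - 4 = -4 + M)
A(O) = -4 + O + O² (A(O) = O*O + (-4 + O) = O² + (-4 + O) = -4 + O + O²)
(A(10) - 151)*106 = ((-4 + 10 + 10²) - 151)*106 = ((-4 + 10 + 100) - 151)*106 = (106 - 151)*106 = -45*106 = -4770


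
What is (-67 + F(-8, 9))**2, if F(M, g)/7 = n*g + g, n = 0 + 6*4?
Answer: 2274064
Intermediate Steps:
n = 24 (n = 0 + 24 = 24)
F(M, g) = 175*g (F(M, g) = 7*(24*g + g) = 7*(25*g) = 175*g)
(-67 + F(-8, 9))**2 = (-67 + 175*9)**2 = (-67 + 1575)**2 = 1508**2 = 2274064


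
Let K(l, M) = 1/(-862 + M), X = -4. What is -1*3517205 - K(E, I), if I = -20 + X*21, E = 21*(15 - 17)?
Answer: -3397620029/966 ≈ -3.5172e+6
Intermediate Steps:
E = -42 (E = 21*(-2) = -42)
I = -104 (I = -20 - 4*21 = -20 - 84 = -104)
-1*3517205 - K(E, I) = -1*3517205 - 1/(-862 - 104) = -3517205 - 1/(-966) = -3517205 - 1*(-1/966) = -3517205 + 1/966 = -3397620029/966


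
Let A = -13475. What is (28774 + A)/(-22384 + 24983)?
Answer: 15299/2599 ≈ 5.8865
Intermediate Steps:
(28774 + A)/(-22384 + 24983) = (28774 - 13475)/(-22384 + 24983) = 15299/2599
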